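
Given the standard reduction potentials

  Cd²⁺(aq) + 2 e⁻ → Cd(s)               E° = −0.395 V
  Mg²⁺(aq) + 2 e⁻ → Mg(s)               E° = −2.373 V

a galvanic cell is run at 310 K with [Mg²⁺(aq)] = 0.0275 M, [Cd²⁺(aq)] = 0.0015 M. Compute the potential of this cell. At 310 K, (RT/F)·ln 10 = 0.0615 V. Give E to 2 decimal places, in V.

+1.94 V

The Cd²⁺/Cd couple has the more positive E°, so it is the cathode; Mg²⁺/Mg is the anode.
The standard potential is −0.395 − (−2.373) = +1.978 V and the balanced reaction transfers n = 2 electrons.
The balanced reaction is Cd²⁺(aq) + Mg(s) → Cd(s) + Mg²⁺(aq), so Q = [Mg²⁺(aq)] / [Cd²⁺(aq)] = 18.3 and log Q = 1.263.
By the Nernst equation, E = +1.978 − (0.0615/2)·(1.263) = +1.94 V.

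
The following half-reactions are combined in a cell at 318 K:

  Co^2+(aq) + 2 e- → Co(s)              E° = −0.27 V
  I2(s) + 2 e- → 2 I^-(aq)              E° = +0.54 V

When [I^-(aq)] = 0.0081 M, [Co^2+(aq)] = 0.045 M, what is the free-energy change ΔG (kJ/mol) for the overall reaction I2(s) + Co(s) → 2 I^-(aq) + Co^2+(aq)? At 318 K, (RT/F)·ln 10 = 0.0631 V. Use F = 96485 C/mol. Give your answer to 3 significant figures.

The standard cell potential is +0.54 − (−0.27) = +0.81 V, with n = 2 electrons in the balanced equation.
The reaction quotient is [I^-(aq)]^2·[Co^2+(aq)] = 2.95×10^−6; by Nernst, E = +0.81 − (0.0631/2)(−5.530) = +0.9845 V.
Then ΔG = −nFE = −2 × 96485 × +0.9845 J/mol = −190 kJ/mol.

−190 kJ/mol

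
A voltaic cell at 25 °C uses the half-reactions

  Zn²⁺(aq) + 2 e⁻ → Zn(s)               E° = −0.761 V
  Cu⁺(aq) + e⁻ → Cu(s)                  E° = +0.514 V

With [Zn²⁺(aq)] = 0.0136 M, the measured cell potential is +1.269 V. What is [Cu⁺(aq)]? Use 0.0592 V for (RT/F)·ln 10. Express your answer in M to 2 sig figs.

The Cu⁺/Cu couple has the larger reduction potential, so it is the cathode: E°cell = +0.514 − (−0.761) = +1.275 V and n = 2.
Rearranging E = E° − (0.0592/n)·log Q gives log Q = 2(+1.275 − (+1.269))/0.0592 = 0.203.
Balancing electrons gives 2 Cu⁺(aq) + Zn(s) → 2 Cu(s) + Zn²⁺(aq); thus Q = [Zn²⁺(aq)] / [Cu⁺(aq)]^2.
Substituting the known concentrations and solving, log [Cu⁺(aq)] = −1.035 and [Cu⁺(aq)] = 0.092 M.

0.092 M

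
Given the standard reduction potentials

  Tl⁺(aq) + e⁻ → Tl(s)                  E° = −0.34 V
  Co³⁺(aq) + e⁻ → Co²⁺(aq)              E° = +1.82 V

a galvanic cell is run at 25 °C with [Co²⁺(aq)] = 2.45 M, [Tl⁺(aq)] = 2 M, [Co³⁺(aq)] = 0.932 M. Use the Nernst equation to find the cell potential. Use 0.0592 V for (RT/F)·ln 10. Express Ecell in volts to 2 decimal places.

+2.12 V

Co³⁺/Co²⁺ is reduced (cathode, E° = +1.82 V) and Tl⁺/Tl is oxidized (anode).
The standard potential is +1.82 − (−0.34) = +2.16 V and the balanced reaction transfers n = 1 electron.
The balanced reaction is Co³⁺(aq) + Tl(s) → Co²⁺(aq) + Tl⁺(aq), so Q = ([Co²⁺(aq)]·[Tl⁺(aq)]) / [Co³⁺(aq)] = 5.26 and log Q = 0.721.
By the Nernst equation, E = +2.16 − (0.0592/1)·(0.721) = +2.12 V.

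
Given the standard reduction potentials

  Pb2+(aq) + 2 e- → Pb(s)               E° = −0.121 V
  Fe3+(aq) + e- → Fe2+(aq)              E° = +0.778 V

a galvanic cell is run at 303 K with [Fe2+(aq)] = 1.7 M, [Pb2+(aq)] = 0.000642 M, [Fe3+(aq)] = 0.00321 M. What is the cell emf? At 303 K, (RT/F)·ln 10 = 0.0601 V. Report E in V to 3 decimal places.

+0.831 V

The Fe³⁺/Fe²⁺ couple has the more positive E°, so it is the cathode; Pb²⁺/Pb is the anode.
E°cell = E°cat − E°an = +0.778 − (−0.121) = +0.899 V; n = 2.
Balancing gives 2 Fe3+(aq) + Pb(s) → 2 Fe2+(aq) + Pb2+(aq); hence Q = ([Fe2+(aq)]^2·[Pb2+(aq)]) / [Fe3+(aq)]^2 = 180 (log Q = 2.255).
By the Nernst equation, E = +0.899 − (0.0601/2)·(2.255) = +0.831 V.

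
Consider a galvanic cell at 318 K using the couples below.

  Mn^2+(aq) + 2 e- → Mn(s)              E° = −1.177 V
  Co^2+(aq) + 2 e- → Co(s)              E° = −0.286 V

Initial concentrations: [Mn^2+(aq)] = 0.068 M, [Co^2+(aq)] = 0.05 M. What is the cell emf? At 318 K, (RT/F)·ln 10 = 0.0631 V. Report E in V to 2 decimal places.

The Co²⁺/Co couple has the more positive E°, so it is the cathode; Mn²⁺/Mn is the anode.
The standard potential is −0.286 − (−1.177) = +0.891 V and the balanced reaction transfers n = 2 electrons.
For the overall reaction Co^2+(aq) + Mn(s) → Co(s) + Mn^2+(aq), Q = [Mn^2+(aq)] / [Co^2+(aq)] = 1.36, giving log Q = 0.134.
Applying E = E° − (RT ln10/nF)·log Q gives +0.891 − (0.0631/2)(0.134) = +0.89 V.

+0.89 V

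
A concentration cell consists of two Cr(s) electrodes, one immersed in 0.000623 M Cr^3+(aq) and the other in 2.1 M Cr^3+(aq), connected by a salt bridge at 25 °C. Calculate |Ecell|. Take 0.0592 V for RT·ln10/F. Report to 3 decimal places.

0.070 V

For a concentration cell E°cell = 0, since both electrodes use the same couple.
The compartment with the higher Cr^3+(aq) concentration (2.1 M) acts as the cathode; ions are reduced there and produced at the dilute (0.000623 M) anode.
With n = 3, Ecell = −(0.0592/3)·log([dilute]/[conc]) = −(0.0592/3)·log(0.000623/2.1) = +0.070 V.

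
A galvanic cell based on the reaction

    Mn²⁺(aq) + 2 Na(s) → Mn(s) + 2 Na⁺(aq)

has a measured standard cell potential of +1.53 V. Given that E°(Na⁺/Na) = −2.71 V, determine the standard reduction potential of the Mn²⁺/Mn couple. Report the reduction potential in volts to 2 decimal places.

−1.18 V

In the reaction as written the Mn²⁺/Mn couple is reduced (cathode) and Na⁺/Na is oxidized (anode), so E°cell = E°(Mn²⁺/Mn) − E°(Na⁺/Na).
E°(Mn²⁺/Mn) = E°cell + E°(anode) = +1.53 + (−2.71) = −1.18 V.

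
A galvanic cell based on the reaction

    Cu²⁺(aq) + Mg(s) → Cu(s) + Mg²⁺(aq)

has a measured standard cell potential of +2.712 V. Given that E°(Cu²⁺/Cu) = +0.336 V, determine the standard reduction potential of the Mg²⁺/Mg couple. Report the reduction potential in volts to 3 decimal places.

In the reaction as written the Cu²⁺/Cu couple is reduced (cathode) and Mg²⁺/Mg is oxidized (anode), so E°cell = E°(Cu²⁺/Cu) − E°(Mg²⁺/Mg).
E°(Mg²⁺/Mg) = E°(cathode) − E°cell = +0.336 − (+2.712) = −2.376 V.

−2.376 V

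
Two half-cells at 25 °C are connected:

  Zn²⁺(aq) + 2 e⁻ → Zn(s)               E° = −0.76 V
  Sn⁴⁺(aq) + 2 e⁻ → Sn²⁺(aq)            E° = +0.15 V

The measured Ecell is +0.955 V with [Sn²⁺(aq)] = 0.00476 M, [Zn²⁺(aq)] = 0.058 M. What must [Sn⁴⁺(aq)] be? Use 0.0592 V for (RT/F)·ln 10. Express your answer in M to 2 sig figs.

The Sn⁴⁺/Sn²⁺ couple has the larger reduction potential, so it is the cathode: E°cell = +0.15 − (−0.76) = +0.91 V and n = 2.
Rearranging E = E° − (0.0592/n)·log Q gives log Q = 2(+0.91 − (+0.955))/0.0592 = −1.520.
The balanced reaction is Sn⁴⁺(aq) + Zn(s) → Sn²⁺(aq) + Zn²⁺(aq), so Q = ([Sn²⁺(aq)]·[Zn²⁺(aq)]) / [Sn⁴⁺(aq)].
Isolating [Sn⁴⁺(aq)] in Q = 10^{−1.520} yields log [Sn⁴⁺(aq)] = −2.039, i.e. 0.0091 M.

0.0091 M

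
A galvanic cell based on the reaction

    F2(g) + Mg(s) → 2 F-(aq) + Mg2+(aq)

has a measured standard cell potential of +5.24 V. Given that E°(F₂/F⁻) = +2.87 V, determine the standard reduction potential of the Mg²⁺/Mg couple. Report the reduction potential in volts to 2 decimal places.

−2.37 V

In the reaction as written the F₂/F⁻ couple is reduced (cathode) and Mg²⁺/Mg is oxidized (anode), so E°cell = E°(F₂/F⁻) − E°(Mg²⁺/Mg).
E°(Mg²⁺/Mg) = E°(cathode) − E°cell = +2.87 − (+5.24) = −2.37 V.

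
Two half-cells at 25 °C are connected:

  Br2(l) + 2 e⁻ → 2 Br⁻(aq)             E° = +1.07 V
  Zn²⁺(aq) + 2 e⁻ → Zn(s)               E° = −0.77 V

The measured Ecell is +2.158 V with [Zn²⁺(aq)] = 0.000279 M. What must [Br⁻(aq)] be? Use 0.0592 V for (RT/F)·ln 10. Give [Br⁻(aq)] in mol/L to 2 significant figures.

0.00025 M

With Br₂/Br⁻ at the cathode and Zn²⁺/Zn at the anode, E°cell = +1.07 − (−0.77) = +1.84 V (n = 2).
Since E = E° − (0.0592/n)·log Q, log Q = n(E° − E)/0.0592 = −10.743.
For Br2(l) + Zn(s) → 2 Br⁻(aq) + Zn²⁺(aq), the reaction quotient is Q = [Br⁻(aq)]^2·[Zn²⁺(aq)].
Substituting the known concentrations and solving, log [Br⁻(aq)] = −3.594 and [Br⁻(aq)] = 0.00025 M.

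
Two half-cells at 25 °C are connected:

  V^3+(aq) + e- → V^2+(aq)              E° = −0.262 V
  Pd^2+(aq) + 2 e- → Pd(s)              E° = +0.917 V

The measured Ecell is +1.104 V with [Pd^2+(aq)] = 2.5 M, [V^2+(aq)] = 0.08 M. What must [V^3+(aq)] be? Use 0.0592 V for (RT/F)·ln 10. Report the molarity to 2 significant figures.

2.3 M

The Pd²⁺/Pd couple has the larger reduction potential, so it is the cathode: E°cell = +0.917 − (−0.262) = +1.179 V and n = 2.
Since E = E° − (0.0592/n)·log Q, log Q = n(E° − E)/0.0592 = 2.534.
Balancing electrons gives Pd^2+(aq) + 2 V^2+(aq) → Pd(s) + 2 V^3+(aq); thus Q = [V^3+(aq)]^2 / ([Pd^2+(aq)]·[V^2+(aq)]^2).
Substituting the known concentrations and solving, log [V^3+(aq)] = 0.369 and [V^3+(aq)] = 2.3 M.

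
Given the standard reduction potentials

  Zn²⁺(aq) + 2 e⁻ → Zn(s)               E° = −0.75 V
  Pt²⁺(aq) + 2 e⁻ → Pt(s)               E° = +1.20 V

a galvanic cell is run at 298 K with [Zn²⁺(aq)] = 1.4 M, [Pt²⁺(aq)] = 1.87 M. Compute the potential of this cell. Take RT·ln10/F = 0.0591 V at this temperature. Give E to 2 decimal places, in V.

+1.95 V

Since E°(Pt²⁺/Pt) > E°(Zn²⁺/Zn), Pt²⁺/Pt serves as the cathode.
The standard potential is +1.20 − (−0.75) = +1.95 V and the balanced reaction transfers n = 2 electrons.
For the overall reaction Pt²⁺(aq) + Zn(s) → Pt(s) + Zn²⁺(aq), Q = [Zn²⁺(aq)] / [Pt²⁺(aq)] = 0.749, giving log Q = −0.126.
Applying E = E° − (RT ln10/nF)·log Q gives +1.95 − (0.0591/2)(−0.126) = +1.95 V.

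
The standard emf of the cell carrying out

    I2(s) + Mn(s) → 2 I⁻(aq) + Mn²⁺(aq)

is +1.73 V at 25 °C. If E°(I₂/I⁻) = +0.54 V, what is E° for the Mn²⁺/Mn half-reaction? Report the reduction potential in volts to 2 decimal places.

In the reaction as written the I₂/I⁻ couple is reduced (cathode) and Mn²⁺/Mn is oxidized (anode), so E°cell = E°(I₂/I⁻) − E°(Mn²⁺/Mn).
E°(Mn²⁺/Mn) = E°(cathode) − E°cell = +0.54 − (+1.73) = −1.19 V.

−1.19 V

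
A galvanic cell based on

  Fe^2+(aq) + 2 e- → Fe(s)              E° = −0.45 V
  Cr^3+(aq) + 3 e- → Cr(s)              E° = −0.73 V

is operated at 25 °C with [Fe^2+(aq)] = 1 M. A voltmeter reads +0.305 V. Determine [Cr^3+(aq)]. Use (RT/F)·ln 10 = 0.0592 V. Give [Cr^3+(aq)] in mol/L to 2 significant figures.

0.054 M

With Fe²⁺/Fe at the cathode and Cr³⁺/Cr at the anode, E°cell = −0.45 − (−0.73) = +0.28 V (n = 6).
Since E = E° − (0.0592/n)·log Q, log Q = n(E° − E)/0.0592 = −2.534.
The balanced reaction is 3 Fe^2+(aq) + 2 Cr(s) → 3 Fe(s) + 2 Cr^3+(aq), so Q = [Cr^3+(aq)]^2 / [Fe^2+(aq)]^3.
Substituting the known concentrations and solving, log [Cr^3+(aq)] = −1.267 and [Cr^3+(aq)] = 0.054 M.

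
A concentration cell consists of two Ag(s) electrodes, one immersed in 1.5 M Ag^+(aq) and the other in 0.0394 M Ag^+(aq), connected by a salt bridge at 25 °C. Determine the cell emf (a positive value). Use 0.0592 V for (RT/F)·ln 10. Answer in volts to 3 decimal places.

For a concentration cell E°cell = 0, since both electrodes use the same couple.
The compartment with the higher Ag^+(aq) concentration (1.5 M) acts as the cathode; ions are reduced there and produced at the dilute (0.0394 M) anode.
With n = 1, Ecell = −(0.0592/1)·log([dilute]/[conc]) = −(0.0592/1)·log(0.0394/1.5) = +0.094 V.

0.094 V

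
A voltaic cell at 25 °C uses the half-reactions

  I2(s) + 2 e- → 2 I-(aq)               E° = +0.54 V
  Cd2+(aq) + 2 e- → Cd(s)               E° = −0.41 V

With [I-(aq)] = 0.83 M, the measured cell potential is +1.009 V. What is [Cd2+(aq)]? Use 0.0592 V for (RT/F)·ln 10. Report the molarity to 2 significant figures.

0.015 M

I₂/I⁻ is the cathode (higher E°); E°cell = +0.54 − (−0.41) = +0.95 V with n = 2.
Rearranging E = E° − (0.0592/n)·log Q gives log Q = 2(+0.95 − (+1.009))/0.0592 = −1.993.
Balancing electrons gives I2(s) + Cd(s) → 2 I-(aq) + Cd2+(aq); thus Q = [I-(aq)]^2·[Cd2+(aq)].
Substituting the known concentrations and solving, log [Cd2+(aq)] = −1.831 and [Cd2+(aq)] = 0.015 M.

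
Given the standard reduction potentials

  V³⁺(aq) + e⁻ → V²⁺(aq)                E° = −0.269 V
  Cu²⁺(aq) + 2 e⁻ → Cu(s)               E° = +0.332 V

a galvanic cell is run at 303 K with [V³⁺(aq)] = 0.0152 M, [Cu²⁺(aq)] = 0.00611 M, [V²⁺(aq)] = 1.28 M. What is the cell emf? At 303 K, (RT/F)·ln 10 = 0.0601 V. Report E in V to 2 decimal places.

+0.65 V

Since E°(Cu²⁺/Cu) > E°(V³⁺/V²⁺), Cu²⁺/Cu serves as the cathode.
E°cell = +0.332 − (−0.269) = +0.601 V, with n = 2 electrons transferred.
Balancing gives Cu²⁺(aq) + 2 V²⁺(aq) → Cu(s) + 2 V³⁺(aq); hence Q = [V³⁺(aq)]^2 / ([Cu²⁺(aq)]·[V²⁺(aq)]^2) = 0.0231 (log Q = −1.637).
E = E° − (0.0601/n)·log Q = +0.601 − (0.0601/2)(−1.637) = +0.65 V.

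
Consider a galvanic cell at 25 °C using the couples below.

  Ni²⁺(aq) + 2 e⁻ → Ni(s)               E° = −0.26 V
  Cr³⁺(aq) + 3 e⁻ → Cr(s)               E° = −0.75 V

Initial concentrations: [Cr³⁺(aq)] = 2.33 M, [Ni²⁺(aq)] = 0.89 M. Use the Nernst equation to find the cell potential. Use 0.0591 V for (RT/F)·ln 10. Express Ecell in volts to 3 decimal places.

+0.481 V

Since E°(Ni²⁺/Ni) > E°(Cr³⁺/Cr), Ni²⁺/Ni serves as the cathode.
E°cell = E°cat − E°an = −0.26 − (−0.75) = +0.49 V; n = 6.
Balancing gives 3 Ni²⁺(aq) + 2 Cr(s) → 3 Ni(s) + 2 Cr³⁺(aq); hence Q = [Cr³⁺(aq)]^2 / [Ni²⁺(aq)]^3 = 7.7 (log Q = 0.887).
By the Nernst equation, E = +0.49 − (0.0591/6)·(0.887) = +0.481 V.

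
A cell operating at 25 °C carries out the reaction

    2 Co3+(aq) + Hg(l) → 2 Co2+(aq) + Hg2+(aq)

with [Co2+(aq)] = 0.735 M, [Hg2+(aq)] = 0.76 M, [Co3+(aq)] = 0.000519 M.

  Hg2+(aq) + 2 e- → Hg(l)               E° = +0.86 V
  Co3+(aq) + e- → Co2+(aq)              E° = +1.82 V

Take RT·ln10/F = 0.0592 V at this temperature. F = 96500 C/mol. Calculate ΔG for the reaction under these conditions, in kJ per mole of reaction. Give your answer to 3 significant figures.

−150 kJ/mol

The standard cell potential is +1.82 − (+0.86) = +0.96 V, with n = 2 electrons in the balanced equation.
The reaction quotient is ([Co2+(aq)]^2·[Hg2+(aq)]) / [Co3+(aq)]^2 = 1.52×10^6; by Nernst, E = +0.96 − (0.0592/2)(6.183) = +0.7770 V.
Then ΔG = −nFE = −2 × 96500 × +0.7770 J/mol = −150 kJ/mol.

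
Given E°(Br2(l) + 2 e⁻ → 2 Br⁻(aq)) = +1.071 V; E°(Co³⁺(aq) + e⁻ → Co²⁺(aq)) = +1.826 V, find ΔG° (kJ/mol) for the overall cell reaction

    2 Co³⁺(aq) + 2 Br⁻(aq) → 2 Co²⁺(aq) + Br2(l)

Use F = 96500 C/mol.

In the reaction as written Co³⁺(aq) is reduced, so the Co³⁺/Co²⁺ couple is the cathode and Br₂/Br⁻ is the anode.
E°cell = +1.826 − (+1.071) = +0.755 V; balancing electrons gives n = 2.
ΔG° = −nFE°cell = −(2)(96500)(+0.755) J/mol = −146 kJ/mol.

−146 kJ/mol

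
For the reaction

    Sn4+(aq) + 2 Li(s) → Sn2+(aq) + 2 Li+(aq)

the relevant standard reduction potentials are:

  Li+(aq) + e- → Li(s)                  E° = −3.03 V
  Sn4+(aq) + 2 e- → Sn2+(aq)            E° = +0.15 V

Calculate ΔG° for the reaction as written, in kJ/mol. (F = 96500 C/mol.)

In the reaction as written Sn4+(aq) is reduced, so the Sn⁴⁺/Sn²⁺ couple is the cathode and Li⁺/Li is the anode.
E°cell = +0.15 − (−3.03) = +3.18 V; balancing electrons gives n = 2.
ΔG° = −nFE°cell = −(2)(96500)(+3.18) J/mol = −614 kJ/mol.

−614 kJ/mol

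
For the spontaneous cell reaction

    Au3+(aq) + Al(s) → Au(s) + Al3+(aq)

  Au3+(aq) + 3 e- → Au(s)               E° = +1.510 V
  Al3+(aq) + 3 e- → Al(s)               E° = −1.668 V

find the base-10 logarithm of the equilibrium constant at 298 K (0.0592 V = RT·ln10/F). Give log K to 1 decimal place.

log K = 161.0

The Au³⁺/Au couple is reduced (cathode); E°cell = +1.510 − (−1.668) = +3.178 V with n = 3.
At equilibrium E = 0, so log K = nE°cell / 0.0592 = (3)(+3.178) / 0.0592 = 161.0.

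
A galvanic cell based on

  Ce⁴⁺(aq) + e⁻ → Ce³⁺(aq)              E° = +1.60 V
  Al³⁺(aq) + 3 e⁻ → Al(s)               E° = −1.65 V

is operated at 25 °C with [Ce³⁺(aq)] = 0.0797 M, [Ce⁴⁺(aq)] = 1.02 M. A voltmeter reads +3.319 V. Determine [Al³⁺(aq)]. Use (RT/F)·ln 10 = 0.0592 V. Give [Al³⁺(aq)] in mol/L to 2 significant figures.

With Ce⁴⁺/Ce³⁺ at the cathode and Al³⁺/Al at the anode, E°cell = +1.60 − (−1.65) = +3.25 V (n = 3).
Rearranging E = E° − (0.0592/n)·log Q gives log Q = 3(+3.25 − (+3.319))/0.0592 = −3.497.
Balancing electrons gives 3 Ce⁴⁺(aq) + Al(s) → 3 Ce³⁺(aq) + Al³⁺(aq); thus Q = ([Ce³⁺(aq)]^3·[Al³⁺(aq)]) / [Ce⁴⁺(aq)]^3.
Isolating [Al³⁺(aq)] in Q = 10^{−3.497} yields log [Al³⁺(aq)] = −0.176, i.e. 0.67 M.

0.67 M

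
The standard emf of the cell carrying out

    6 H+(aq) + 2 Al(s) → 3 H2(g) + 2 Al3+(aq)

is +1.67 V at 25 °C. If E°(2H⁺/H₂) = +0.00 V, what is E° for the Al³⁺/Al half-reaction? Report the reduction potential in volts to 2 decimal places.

In the reaction as written the 2H⁺/H₂ couple is reduced (cathode) and Al³⁺/Al is oxidized (anode), so E°cell = E°(2H⁺/H₂) − E°(Al³⁺/Al).
E°(Al³⁺/Al) = E°(cathode) − E°cell = +0.00 − (+1.67) = −1.67 V.

−1.67 V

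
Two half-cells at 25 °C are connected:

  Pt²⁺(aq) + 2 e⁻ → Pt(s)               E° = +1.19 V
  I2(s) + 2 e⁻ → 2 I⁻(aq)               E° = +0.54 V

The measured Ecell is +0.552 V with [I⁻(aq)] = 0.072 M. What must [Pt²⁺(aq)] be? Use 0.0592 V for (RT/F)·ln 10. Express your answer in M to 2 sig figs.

0.094 M

The Pt²⁺/Pt couple has the larger reduction potential, so it is the cathode: E°cell = +1.19 − (+0.54) = +0.65 V and n = 2.
From the Nernst equation, log Q = n(E° − E)/0.0592 = 2·(+0.65 − (+0.552))/0.0592 = 3.311.
The balanced reaction is Pt²⁺(aq) + 2 I⁻(aq) → Pt(s) + I2(s), so Q = 1 / ([Pt²⁺(aq)]·[I⁻(aq)]^2).
Substituting the known concentrations and solving, log [Pt²⁺(aq)] = −1.026 and [Pt²⁺(aq)] = 0.094 M.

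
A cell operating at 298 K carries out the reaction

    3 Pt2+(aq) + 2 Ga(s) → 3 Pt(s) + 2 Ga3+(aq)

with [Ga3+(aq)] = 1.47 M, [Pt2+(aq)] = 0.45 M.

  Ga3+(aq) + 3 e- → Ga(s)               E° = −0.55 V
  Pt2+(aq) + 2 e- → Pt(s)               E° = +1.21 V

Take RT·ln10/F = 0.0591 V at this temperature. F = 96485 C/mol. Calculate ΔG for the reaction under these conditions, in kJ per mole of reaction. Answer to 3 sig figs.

−1010 kJ/mol

The standard cell potential is +1.21 − (−0.55) = +1.76 V, with n = 6 electrons in the balanced equation.
Here Q = [Ga3+(aq)]^2 / [Pt2+(aq)]^3 = 23.7 (log Q = 1.375), giving E = +1.76 − (0.0591/6)·(1.375) = +1.7465 V.
ΔG = −nFE = −(6)(96485)(+1.7465) J/mol = −1010 kJ/mol.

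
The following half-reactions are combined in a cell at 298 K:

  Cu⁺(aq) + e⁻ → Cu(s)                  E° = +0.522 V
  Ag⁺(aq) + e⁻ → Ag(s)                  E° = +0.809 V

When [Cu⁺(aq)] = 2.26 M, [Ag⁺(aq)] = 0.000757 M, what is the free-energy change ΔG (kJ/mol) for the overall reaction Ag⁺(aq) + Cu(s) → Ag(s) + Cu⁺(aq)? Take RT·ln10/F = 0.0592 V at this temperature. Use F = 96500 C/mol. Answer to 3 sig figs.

The standard cell potential is +0.809 − (+0.522) = +0.287 V, with n = 1 electron in the balanced equation.
The reaction quotient is [Cu⁺(aq)] / [Ag⁺(aq)] = 2.99×10^3; by Nernst, E = +0.287 − (0.0592/1)(3.475) = +0.0813 V.
Then ΔG = −nFE = −1 × 96500 × +0.0813 J/mol = −7.85 kJ/mol.

−7.85 kJ/mol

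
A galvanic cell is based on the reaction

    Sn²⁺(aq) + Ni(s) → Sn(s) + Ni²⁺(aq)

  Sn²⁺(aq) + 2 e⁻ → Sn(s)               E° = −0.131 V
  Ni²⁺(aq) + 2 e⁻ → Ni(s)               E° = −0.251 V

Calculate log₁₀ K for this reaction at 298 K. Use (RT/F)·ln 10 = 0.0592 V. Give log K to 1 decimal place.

log K = 4.1

The Sn²⁺/Sn couple is reduced (cathode); E°cell = −0.131 − (−0.251) = +0.120 V with n = 2.
At equilibrium E = 0, so log K = nE°cell / 0.0592 = (2)(+0.120) / 0.0592 = 4.1.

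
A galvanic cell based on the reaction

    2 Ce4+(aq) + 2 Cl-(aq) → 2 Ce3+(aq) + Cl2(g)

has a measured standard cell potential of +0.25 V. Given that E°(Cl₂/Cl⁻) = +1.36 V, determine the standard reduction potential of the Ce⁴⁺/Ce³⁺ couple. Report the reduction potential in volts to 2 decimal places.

In the reaction as written the Ce⁴⁺/Ce³⁺ couple is reduced (cathode) and Cl₂/Cl⁻ is oxidized (anode), so E°cell = E°(Ce⁴⁺/Ce³⁺) − E°(Cl₂/Cl⁻).
E°(Ce⁴⁺/Ce³⁺) = E°cell + E°(anode) = +0.25 + (+1.36) = +1.61 V.

+1.61 V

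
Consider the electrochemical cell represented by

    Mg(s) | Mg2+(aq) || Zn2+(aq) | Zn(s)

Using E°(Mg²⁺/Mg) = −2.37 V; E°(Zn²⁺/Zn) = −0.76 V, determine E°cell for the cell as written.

By convention the left-hand electrode in cell notation is the anode (oxidation) and the right-hand electrode is the cathode (reduction).
E°cell = E°(right) − E°(left) = −0.76 − (−2.37) = +1.61 V.

+1.61 V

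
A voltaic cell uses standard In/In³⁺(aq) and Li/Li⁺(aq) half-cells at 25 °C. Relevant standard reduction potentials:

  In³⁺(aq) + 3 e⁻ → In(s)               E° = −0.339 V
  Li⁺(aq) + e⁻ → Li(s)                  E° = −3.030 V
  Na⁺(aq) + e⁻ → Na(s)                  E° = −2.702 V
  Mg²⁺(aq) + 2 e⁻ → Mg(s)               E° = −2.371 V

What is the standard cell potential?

+2.691 V

Of the two couples in this cell, the one with the more positive reduction potential is reduced at the cathode: here that is In³⁺/In (−0.339 V); Li⁺/Li (−3.030 V) is the anode.
E°cell = E°(cathode) − E°(anode) = −0.339 − (−3.030) = +2.691 V.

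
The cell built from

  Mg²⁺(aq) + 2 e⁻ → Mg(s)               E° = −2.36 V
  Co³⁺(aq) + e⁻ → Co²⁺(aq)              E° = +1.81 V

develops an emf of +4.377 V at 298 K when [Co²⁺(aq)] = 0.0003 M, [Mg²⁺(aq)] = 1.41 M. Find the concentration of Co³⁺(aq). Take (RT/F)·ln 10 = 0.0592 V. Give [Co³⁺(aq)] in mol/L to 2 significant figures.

With Co³⁺/Co²⁺ at the cathode and Mg²⁺/Mg at the anode, E°cell = +1.81 − (−2.36) = +4.17 V (n = 2).
Since E = E° − (0.0592/n)·log Q, log Q = n(E° − E)/0.0592 = −6.993.
For 2 Co³⁺(aq) + Mg(s) → 2 Co²⁺(aq) + Mg²⁺(aq), the reaction quotient is Q = ([Co²⁺(aq)]^2·[Mg²⁺(aq)]) / [Co³⁺(aq)]^2.
Isolating [Co³⁺(aq)] in Q = 10^{−6.993} yields log [Co³⁺(aq)] = 0.048, i.e. 1.1 M.

1.1 M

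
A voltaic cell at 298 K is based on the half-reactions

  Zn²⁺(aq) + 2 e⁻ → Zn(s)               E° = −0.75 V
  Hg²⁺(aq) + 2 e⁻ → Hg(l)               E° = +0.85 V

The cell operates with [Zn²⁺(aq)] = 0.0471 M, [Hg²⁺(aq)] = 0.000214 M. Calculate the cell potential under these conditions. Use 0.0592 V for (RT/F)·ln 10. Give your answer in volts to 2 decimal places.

+1.53 V

The Hg²⁺/Hg couple has the more positive E°, so it is the cathode; Zn²⁺/Zn is the anode.
E°cell = +0.85 − (−0.75) = +1.60 V, with n = 2 electrons transferred.
The balanced reaction is Hg²⁺(aq) + Zn(s) → Hg(l) + Zn²⁺(aq), so Q = [Zn²⁺(aq)] / [Hg²⁺(aq)] = 220 and log Q = 2.343.
E = E° − (0.0592/n)·log Q = +1.60 − (0.0592/2)(2.343) = +1.53 V.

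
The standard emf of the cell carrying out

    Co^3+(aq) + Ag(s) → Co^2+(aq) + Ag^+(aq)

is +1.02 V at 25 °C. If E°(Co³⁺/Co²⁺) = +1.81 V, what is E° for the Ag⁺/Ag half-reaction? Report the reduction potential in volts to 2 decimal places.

+0.79 V

In the reaction as written the Co³⁺/Co²⁺ couple is reduced (cathode) and Ag⁺/Ag is oxidized (anode), so E°cell = E°(Co³⁺/Co²⁺) − E°(Ag⁺/Ag).
E°(Ag⁺/Ag) = E°(cathode) − E°cell = +1.81 − (+1.02) = +0.79 V.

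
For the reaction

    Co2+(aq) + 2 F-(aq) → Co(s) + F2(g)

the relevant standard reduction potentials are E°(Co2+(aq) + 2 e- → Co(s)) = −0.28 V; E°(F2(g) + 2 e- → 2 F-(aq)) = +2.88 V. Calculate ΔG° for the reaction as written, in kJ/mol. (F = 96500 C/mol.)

In the reaction as written Co2+(aq) is reduced, so the Co²⁺/Co couple is the cathode and F₂/F⁻ is the anode.
E°cell = −0.28 − (+2.88) = −3.16 V; balancing electrons gives n = 2.
ΔG° = −nFE°cell = −(2)(96500)(−3.16) J/mol = +610 kJ/mol.

+610 kJ/mol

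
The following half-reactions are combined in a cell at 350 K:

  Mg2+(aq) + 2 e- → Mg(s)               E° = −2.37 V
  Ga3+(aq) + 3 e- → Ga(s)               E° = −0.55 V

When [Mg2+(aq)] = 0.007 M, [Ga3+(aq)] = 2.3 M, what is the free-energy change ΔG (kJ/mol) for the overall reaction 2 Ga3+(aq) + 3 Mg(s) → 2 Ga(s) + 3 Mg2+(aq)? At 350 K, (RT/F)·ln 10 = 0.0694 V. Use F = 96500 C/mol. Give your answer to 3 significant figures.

E°cell = −0.55 − (−2.37) = +1.82 V; the balanced reaction transfers n = 6 electrons.
Q = [Mg2+(aq)]^3 / [Ga3+(aq)]^2 = 6.48×10^−8, so log Q = −7.188 and E = +1.82 − (0.0694/6)(−7.188) = +1.9031 V.
Finally ΔG = −nFE = −(6)(96500 C/mol)(+1.9031 V) = −1100 kJ/mol.

−1100 kJ/mol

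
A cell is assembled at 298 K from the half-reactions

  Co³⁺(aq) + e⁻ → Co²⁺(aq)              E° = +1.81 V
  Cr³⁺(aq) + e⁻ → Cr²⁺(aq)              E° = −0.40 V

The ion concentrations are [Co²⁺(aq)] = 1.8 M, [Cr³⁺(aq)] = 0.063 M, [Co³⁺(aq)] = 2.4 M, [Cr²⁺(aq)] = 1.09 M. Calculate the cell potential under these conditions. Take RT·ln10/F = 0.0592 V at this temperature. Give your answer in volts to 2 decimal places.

The Co³⁺/Co²⁺ couple has the more positive E°, so it is the cathode; Cr³⁺/Cr²⁺ is the anode.
E°cell = E°cat − E°an = +1.81 − (−0.40) = +2.21 V; n = 1.
The balanced reaction is Co³⁺(aq) + Cr²⁺(aq) → Co²⁺(aq) + Cr³⁺(aq), so Q = ([Co²⁺(aq)]·[Cr³⁺(aq)]) / ([Co³⁺(aq)]·[Cr²⁺(aq)]) = 0.0433 and log Q = −1.363.
By the Nernst equation, E = +2.21 − (0.0592/1)·(−1.363) = +2.29 V.

+2.29 V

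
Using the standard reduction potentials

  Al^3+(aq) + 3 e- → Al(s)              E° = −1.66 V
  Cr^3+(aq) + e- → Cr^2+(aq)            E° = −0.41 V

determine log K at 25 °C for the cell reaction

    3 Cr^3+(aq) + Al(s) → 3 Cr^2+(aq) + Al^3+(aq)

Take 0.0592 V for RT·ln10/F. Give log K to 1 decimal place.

log K = 63.3

The Cr³⁺/Cr²⁺ couple is reduced (cathode); E°cell = −0.41 − (−1.66) = +1.25 V with n = 3.
At equilibrium E = 0, so log K = nE°cell / 0.0592 = (3)(+1.25) / 0.0592 = 63.3.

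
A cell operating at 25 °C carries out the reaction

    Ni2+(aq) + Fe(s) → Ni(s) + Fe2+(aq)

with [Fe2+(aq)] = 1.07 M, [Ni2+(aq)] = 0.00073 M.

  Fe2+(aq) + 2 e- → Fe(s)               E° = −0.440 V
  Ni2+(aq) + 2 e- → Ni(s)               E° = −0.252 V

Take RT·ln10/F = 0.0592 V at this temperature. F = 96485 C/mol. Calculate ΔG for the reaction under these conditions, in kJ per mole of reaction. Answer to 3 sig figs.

−18.2 kJ/mol

The standard cell potential is −0.252 − (−0.440) = +0.188 V, with n = 2 electrons in the balanced equation.
The reaction quotient is [Fe2+(aq)] / [Ni2+(aq)] = 1.47×10^3; by Nernst, E = +0.188 − (0.0592/2)(3.166) = +0.0943 V.
Finally ΔG = −nFE = −(2)(96485 C/mol)(+0.0943 V) = −18.2 kJ/mol.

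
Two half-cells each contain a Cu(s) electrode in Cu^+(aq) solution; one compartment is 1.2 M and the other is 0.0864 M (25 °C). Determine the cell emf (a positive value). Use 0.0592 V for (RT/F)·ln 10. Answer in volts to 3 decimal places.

For a concentration cell E°cell = 0, since both electrodes use the same couple.
The compartment with the higher Cu^+(aq) concentration (1.2 M) acts as the cathode; ions are reduced there and produced at the dilute (0.0864 M) anode.
With n = 1, Ecell = −(0.0592/1)·log([dilute]/[conc]) = −(0.0592/1)·log(0.0864/1.2) = +0.068 V.

0.068 V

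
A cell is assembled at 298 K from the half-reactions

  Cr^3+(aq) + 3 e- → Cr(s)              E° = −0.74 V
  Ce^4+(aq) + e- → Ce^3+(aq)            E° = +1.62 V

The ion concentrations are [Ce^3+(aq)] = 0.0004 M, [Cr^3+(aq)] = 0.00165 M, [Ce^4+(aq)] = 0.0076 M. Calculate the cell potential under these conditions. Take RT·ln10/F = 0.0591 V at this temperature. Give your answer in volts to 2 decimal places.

Since E°(Ce⁴⁺/Ce³⁺) > E°(Cr³⁺/Cr), Ce⁴⁺/Ce³⁺ serves as the cathode.
E°cell = E°cat − E°an = +1.62 − (−0.74) = +2.36 V; n = 3.
Balancing gives 3 Ce^4+(aq) + Cr(s) → 3 Ce^3+(aq) + Cr^3+(aq); hence Q = ([Ce^3+(aq)]^3·[Cr^3+(aq)]) / [Ce^4+(aq)]^3 = 2.41×10^−7 (log Q = −6.619).
By the Nernst equation, E = +2.36 − (0.0591/3)·(−6.619) = +2.49 V.

+2.49 V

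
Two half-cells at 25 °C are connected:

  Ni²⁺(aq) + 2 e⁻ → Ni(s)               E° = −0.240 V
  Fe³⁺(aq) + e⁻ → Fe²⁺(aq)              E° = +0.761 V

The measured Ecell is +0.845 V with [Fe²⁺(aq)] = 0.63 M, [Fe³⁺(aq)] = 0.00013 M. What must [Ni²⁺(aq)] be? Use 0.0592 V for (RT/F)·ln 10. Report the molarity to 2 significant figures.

0.0079 M

Fe³⁺/Fe²⁺ is the cathode (higher E°); E°cell = +0.761 − (−0.240) = +1.001 V with n = 2.
Since E = E° − (0.0592/n)·log Q, log Q = n(E° − E)/0.0592 = 5.270.
The balanced reaction is 2 Fe³⁺(aq) + Ni(s) → 2 Fe²⁺(aq) + Ni²⁺(aq), so Q = ([Fe²⁺(aq)]^2·[Ni²⁺(aq)]) / [Fe³⁺(aq)]^2.
Substituting the known concentrations and solving, log [Ni²⁺(aq)] = −2.101 and [Ni²⁺(aq)] = 0.0079 M.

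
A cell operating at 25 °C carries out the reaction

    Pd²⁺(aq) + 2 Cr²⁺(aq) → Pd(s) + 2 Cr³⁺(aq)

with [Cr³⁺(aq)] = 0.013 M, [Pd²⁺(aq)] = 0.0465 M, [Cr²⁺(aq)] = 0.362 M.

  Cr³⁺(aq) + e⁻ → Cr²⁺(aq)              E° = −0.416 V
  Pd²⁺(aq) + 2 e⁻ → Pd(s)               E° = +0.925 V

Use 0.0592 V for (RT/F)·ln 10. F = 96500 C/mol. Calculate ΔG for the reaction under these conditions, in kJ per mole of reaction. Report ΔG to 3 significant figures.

−268 kJ/mol

E°cell = +0.925 − (−0.416) = +1.341 V; the balanced reaction transfers n = 2 electrons.
Here Q = [Cr³⁺(aq)]^2 / ([Pd²⁺(aq)]·[Cr²⁺(aq)]^2) = 0.0277 (log Q = −1.557), giving E = +1.341 − (0.0592/2)·(−1.557) = +1.3871 V.
ΔG = −nFE = −(2)(96500)(+1.3871) J/mol = −268 kJ/mol.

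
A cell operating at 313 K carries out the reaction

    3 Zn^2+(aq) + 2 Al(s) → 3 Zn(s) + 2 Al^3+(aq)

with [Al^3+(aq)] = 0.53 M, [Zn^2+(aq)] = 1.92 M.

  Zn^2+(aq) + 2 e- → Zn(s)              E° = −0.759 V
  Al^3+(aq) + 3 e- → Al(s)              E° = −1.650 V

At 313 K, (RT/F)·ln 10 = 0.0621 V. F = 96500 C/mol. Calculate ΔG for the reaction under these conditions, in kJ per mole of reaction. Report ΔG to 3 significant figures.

The standard cell potential is −0.759 − (−1.650) = +0.891 V, with n = 6 electrons in the balanced equation.
Here Q = [Al^3+(aq)]^2 / [Zn^2+(aq)]^3 = 0.0397 (log Q = −1.401), giving E = +0.891 − (0.0621/6)·(−1.401) = +0.9055 V.
Then ΔG = −nFE = −6 × 96500 × +0.9055 J/mol = −524 kJ/mol.

−524 kJ/mol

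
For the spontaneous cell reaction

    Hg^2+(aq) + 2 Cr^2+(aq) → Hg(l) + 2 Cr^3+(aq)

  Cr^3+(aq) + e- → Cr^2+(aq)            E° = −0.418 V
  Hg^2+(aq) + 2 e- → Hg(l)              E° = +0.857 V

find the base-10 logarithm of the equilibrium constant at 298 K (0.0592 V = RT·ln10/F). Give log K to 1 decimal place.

log K = 43.1

The Hg²⁺/Hg couple is reduced (cathode); E°cell = +0.857 − (−0.418) = +1.275 V with n = 2.
At equilibrium E = 0, so log K = nE°cell / 0.0592 = (2)(+1.275) / 0.0592 = 43.1.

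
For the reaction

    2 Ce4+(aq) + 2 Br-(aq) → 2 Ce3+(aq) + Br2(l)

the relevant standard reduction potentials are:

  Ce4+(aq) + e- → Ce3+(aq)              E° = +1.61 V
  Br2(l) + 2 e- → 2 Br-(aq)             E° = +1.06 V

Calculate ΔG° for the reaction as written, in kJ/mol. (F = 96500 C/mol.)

In the reaction as written Ce4+(aq) is reduced, so the Ce⁴⁺/Ce³⁺ couple is the cathode and Br₂/Br⁻ is the anode.
E°cell = +1.61 − (+1.06) = +0.55 V; balancing electrons gives n = 2.
ΔG° = −nFE°cell = −(2)(96500)(+0.55) J/mol = −106 kJ/mol.

−106 kJ/mol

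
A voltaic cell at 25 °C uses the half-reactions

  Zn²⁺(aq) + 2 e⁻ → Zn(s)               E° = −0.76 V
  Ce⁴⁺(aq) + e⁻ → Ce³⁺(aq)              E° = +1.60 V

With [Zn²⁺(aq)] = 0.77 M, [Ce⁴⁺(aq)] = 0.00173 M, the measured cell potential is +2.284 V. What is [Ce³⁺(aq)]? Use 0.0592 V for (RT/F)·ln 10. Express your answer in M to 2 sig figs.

The Ce⁴⁺/Ce³⁺ couple has the larger reduction potential, so it is the cathode: E°cell = +1.60 − (−0.76) = +2.36 V and n = 2.
Rearranging E = E° − (0.0592/n)·log Q gives log Q = 2(+2.36 − (+2.284))/0.0592 = 2.568.
For 2 Ce⁴⁺(aq) + Zn(s) → 2 Ce³⁺(aq) + Zn²⁺(aq), the reaction quotient is Q = ([Ce³⁺(aq)]^2·[Zn²⁺(aq)]) / [Ce⁴⁺(aq)]^2.
Substituting the known concentrations and solving, log [Ce³⁺(aq)] = −1.421 and [Ce³⁺(aq)] = 0.038 M.

0.038 M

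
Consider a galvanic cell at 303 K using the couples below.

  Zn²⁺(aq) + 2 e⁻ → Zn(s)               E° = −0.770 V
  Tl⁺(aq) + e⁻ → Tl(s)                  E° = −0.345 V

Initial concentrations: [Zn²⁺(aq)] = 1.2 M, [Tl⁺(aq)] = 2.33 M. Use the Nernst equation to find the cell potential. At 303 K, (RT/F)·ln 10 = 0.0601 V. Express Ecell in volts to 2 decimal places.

Since E°(Tl⁺/Tl) > E°(Zn²⁺/Zn), Tl⁺/Tl serves as the cathode.
The standard potential is −0.345 − (−0.770) = +0.425 V and the balanced reaction transfers n = 2 electrons.
The balanced reaction is 2 Tl⁺(aq) + Zn(s) → 2 Tl(s) + Zn²⁺(aq), so Q = [Zn²⁺(aq)] / [Tl⁺(aq)]^2 = 0.221 and log Q = −0.656.
By the Nernst equation, E = +0.425 − (0.0601/2)·(−0.656) = +0.44 V.

+0.44 V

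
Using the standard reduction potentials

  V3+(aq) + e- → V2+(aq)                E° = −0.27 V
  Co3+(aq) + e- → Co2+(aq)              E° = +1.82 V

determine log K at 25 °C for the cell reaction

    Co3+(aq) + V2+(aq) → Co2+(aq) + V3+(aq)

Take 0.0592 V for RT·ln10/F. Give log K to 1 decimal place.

log K = 35.3

The Co³⁺/Co²⁺ couple is reduced (cathode); E°cell = +1.82 − (−0.27) = +2.09 V with n = 1.
At equilibrium E = 0, so log K = nE°cell / 0.0592 = (1)(+2.09) / 0.0592 = 35.3.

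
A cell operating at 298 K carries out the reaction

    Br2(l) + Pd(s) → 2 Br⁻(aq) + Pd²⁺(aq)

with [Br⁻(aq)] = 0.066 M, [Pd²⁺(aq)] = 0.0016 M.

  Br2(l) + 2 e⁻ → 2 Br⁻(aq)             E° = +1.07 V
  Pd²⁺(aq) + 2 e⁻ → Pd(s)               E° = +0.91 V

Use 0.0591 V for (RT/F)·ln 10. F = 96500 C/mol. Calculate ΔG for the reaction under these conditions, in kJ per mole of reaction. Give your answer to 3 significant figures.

E°cell = +1.07 − (+0.91) = +0.16 V; the balanced reaction transfers n = 2 electrons.
Here Q = [Br⁻(aq)]^2·[Pd²⁺(aq)] = 6.97×10^−6 (log Q = −5.157), giving E = +0.16 − (0.0591/2)·(−5.157) = +0.3124 V.
Finally ΔG = −nFE = −(2)(96500 C/mol)(+0.3124 V) = −60.3 kJ/mol.

−60.3 kJ/mol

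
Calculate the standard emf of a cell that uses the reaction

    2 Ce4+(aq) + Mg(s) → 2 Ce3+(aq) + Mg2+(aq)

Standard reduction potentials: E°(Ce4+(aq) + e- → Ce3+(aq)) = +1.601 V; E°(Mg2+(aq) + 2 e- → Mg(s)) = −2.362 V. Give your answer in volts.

Ce4+(aq) gains electrons, so the Ce⁴⁺/Ce³⁺ couple is the cathode; the Mg²⁺/Mg couple is the anode.
E°cell = E°(cathode) − E°(anode) = +1.601 − (−2.362) = +3.963 V.

+3.963 V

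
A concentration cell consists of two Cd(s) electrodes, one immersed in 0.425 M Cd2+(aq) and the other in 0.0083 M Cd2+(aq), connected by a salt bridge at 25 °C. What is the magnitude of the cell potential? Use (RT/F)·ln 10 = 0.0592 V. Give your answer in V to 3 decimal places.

0.051 V

For a concentration cell E°cell = 0, since both electrodes use the same couple.
The compartment with the higher Cd2+(aq) concentration (0.425 M) acts as the cathode; ions are reduced there and produced at the dilute (0.0083 M) anode.
With n = 2, Ecell = −(0.0592/2)·log([dilute]/[conc]) = −(0.0592/2)·log(0.0083/0.425) = +0.051 V.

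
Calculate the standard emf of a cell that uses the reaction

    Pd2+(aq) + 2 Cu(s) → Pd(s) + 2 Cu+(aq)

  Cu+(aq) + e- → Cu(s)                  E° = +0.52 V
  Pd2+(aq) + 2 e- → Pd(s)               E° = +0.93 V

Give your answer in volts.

+0.41 V

Pd2+(aq) gains electrons, so the Pd²⁺/Pd couple is the cathode; the Cu⁺/Cu couple is the anode.
E°cell = E°(cathode) − E°(anode) = +0.93 − (+0.52) = +0.41 V.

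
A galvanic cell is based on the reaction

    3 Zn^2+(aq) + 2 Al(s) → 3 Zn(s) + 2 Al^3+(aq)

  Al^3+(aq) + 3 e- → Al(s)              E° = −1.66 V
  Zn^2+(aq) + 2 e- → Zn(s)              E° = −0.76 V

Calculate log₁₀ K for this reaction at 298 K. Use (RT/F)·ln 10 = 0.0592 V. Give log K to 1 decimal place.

log K = 91.2

The Zn²⁺/Zn couple is reduced (cathode); E°cell = −0.76 − (−1.66) = +0.90 V with n = 6.
At equilibrium E = 0, so log K = nE°cell / 0.0592 = (6)(+0.90) / 0.0592 = 91.2.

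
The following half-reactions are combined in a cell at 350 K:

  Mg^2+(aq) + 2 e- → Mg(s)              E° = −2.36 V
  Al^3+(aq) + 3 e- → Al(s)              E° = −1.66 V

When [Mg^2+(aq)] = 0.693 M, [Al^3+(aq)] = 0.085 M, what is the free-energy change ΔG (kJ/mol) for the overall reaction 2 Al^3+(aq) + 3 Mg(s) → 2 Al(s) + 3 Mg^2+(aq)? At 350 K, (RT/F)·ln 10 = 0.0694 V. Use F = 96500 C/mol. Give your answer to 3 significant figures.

With Al³⁺/Al reduced at the cathode, E°cell = −1.66 − (−2.36) = +0.70 V and n = 6.
The reaction quotient is [Mg^2+(aq)]^3 / [Al^3+(aq)]^2 = 46.1; by Nernst, E = +0.70 − (0.0694/6)(1.663) = +0.6808 V.
ΔG = −nFE = −(6)(96500)(+0.6808) J/mol = −394 kJ/mol.

−394 kJ/mol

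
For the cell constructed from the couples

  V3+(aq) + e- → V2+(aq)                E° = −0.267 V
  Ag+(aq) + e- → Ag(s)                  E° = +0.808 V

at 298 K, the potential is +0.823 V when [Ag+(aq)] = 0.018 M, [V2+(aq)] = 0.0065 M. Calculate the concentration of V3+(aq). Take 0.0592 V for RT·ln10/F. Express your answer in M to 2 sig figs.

2.1 M

The Ag⁺/Ag couple has the larger reduction potential, so it is the cathode: E°cell = +0.808 − (−0.267) = +1.075 V and n = 1.
Rearranging E = E° − (0.0592/n)·log Q gives log Q = 1(+1.075 − (+0.823))/0.0592 = 4.257.
Balancing electrons gives Ag+(aq) + V2+(aq) → Ag(s) + V3+(aq); thus Q = [V3+(aq)] / ([Ag+(aq)]·[V2+(aq)]).
Isolating [V3+(aq)] in Q = 10^{4.257} yields log [V3+(aq)] = 0.325, i.e. 2.1 M.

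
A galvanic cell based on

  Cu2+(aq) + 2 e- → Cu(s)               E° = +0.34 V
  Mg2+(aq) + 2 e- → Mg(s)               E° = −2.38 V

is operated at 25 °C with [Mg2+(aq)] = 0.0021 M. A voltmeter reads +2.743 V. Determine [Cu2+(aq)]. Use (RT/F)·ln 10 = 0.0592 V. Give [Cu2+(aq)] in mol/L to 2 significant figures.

0.013 M

Cu²⁺/Cu is the cathode (higher E°); E°cell = +0.34 − (−2.38) = +2.72 V with n = 2.
Rearranging E = E° − (0.0592/n)·log Q gives log Q = 2(+2.72 − (+2.743))/0.0592 = −0.777.
Balancing electrons gives Cu2+(aq) + Mg(s) → Cu(s) + Mg2+(aq); thus Q = [Mg2+(aq)] / [Cu2+(aq)].
Solving for the unknown gives log [Cu2+(aq)] = −1.901, so [Cu2+(aq)] ≈ 0.013 M.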